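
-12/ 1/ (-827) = 12/ 827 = 0.01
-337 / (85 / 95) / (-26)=6403 / 442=14.49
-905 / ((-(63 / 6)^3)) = 7240 / 9261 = 0.78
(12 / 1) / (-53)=-12 / 53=-0.23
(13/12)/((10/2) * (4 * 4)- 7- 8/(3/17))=13/332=0.04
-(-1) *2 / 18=1 / 9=0.11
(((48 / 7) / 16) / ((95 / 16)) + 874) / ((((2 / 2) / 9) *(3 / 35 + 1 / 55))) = 28772271 / 380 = 75716.50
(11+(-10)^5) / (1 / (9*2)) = -1799802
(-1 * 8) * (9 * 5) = -360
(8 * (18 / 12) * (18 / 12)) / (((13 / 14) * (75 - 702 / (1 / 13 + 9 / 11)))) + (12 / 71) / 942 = -59532866 / 2192648341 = -0.03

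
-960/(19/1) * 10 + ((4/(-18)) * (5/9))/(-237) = -505.26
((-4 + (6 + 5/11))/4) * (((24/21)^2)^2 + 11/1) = 823689/105644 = 7.80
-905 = -905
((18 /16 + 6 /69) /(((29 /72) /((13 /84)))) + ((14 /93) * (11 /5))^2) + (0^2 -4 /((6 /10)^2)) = -14181887053 /1346072700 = -10.54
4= 4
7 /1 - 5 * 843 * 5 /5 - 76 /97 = -408252 /97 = -4208.78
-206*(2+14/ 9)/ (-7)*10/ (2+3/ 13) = 469.05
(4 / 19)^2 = 0.04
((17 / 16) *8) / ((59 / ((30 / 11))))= 0.39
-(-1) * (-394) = -394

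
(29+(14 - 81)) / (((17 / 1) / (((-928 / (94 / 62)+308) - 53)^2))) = -10703425382 / 37553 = -285021.85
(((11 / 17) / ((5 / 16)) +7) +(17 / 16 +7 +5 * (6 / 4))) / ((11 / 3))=100503 / 14960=6.72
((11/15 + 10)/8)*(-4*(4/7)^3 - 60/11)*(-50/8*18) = 2017905/2156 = 935.95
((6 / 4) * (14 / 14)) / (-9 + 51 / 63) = -63 / 344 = -0.18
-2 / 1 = -2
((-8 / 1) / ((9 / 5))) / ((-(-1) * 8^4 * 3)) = -5 / 13824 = -0.00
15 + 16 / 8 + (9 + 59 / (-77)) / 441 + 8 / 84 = 581137 / 33957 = 17.11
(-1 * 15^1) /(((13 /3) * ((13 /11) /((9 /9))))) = -495 /169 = -2.93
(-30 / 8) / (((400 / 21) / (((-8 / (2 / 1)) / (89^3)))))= 63 / 56397520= 0.00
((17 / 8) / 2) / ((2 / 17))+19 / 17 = 5521 / 544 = 10.15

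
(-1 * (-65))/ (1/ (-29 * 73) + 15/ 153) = 7017855/ 10534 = 666.21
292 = 292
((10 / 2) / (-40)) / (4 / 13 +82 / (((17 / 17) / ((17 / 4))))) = -13 / 36276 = -0.00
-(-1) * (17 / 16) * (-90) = -765 / 8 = -95.62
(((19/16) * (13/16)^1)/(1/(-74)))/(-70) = 9139/8960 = 1.02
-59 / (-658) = 0.09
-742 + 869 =127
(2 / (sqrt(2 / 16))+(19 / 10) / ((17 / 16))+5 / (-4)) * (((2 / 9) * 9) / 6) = 61 / 340+4 * sqrt(2) / 3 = 2.07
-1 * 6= -6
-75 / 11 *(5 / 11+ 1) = -1200 / 121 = -9.92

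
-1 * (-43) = 43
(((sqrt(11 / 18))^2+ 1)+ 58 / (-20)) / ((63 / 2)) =-116 / 2835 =-0.04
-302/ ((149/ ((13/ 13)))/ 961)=-290222/ 149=-1947.80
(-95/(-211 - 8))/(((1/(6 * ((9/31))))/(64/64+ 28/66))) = 26790/24893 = 1.08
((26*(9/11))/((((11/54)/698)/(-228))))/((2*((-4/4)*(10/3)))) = 1508207688/605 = 2492905.27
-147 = -147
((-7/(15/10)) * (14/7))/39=-28/117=-0.24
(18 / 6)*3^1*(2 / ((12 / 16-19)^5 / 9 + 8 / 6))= -165888 / 2073059305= -0.00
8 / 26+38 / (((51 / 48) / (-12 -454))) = -3683196 / 221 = -16666.05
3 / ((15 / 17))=17 / 5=3.40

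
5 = 5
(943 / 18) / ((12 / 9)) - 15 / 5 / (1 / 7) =439 / 24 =18.29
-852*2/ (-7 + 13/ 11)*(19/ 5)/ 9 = 14839/ 120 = 123.66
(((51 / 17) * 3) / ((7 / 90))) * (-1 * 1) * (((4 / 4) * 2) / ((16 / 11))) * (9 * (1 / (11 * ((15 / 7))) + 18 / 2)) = -90639 / 7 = -12948.43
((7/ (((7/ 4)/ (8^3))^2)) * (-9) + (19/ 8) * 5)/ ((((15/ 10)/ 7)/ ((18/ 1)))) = -905967669/ 2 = -452983834.50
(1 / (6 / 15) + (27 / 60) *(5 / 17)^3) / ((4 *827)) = 49355 / 65008816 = 0.00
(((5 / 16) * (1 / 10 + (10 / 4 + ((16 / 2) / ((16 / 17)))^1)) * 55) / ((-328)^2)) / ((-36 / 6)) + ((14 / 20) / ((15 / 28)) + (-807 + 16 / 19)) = -804.85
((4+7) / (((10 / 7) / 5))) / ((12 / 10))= 385 / 12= 32.08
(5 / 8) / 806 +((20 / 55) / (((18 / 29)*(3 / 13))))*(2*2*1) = 19448653 / 1915056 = 10.16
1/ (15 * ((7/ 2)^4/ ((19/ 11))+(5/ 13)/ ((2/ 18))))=3952/ 5355345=0.00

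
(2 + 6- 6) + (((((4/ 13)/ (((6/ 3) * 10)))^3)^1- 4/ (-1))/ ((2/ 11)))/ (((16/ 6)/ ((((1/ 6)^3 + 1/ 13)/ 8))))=22857222673/ 10967424000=2.08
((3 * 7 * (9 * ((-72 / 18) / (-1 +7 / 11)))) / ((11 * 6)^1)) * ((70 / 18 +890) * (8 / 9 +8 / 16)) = 1407875 / 36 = 39107.64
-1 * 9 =-9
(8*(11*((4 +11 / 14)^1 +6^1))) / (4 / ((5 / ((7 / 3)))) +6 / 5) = 49830 / 161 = 309.50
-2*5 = -10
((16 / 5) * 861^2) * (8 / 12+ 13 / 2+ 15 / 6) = 114657648 / 5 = 22931529.60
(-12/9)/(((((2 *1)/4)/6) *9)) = -16/9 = -1.78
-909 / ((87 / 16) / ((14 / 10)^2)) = -327.66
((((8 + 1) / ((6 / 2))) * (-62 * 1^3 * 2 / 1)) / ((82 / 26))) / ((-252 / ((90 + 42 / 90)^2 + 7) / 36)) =138023.45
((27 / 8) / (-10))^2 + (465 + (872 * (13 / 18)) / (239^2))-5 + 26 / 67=101516111569027 / 220441363200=460.51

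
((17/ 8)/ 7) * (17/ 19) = 289/ 1064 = 0.27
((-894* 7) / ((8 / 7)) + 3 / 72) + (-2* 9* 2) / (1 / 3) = -134009 / 24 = -5583.71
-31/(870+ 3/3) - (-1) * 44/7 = 38107/6097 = 6.25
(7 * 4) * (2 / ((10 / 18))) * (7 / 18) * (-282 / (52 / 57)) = -787626 / 65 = -12117.32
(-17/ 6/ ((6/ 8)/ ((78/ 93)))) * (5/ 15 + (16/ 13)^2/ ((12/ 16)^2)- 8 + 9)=-416432/ 32643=-12.76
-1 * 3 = -3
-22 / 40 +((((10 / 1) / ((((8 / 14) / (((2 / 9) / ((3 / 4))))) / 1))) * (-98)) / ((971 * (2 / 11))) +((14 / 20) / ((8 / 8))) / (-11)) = -4028099 / 1153548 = -3.49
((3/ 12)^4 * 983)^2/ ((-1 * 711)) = -966289/ 46596096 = -0.02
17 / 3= 5.67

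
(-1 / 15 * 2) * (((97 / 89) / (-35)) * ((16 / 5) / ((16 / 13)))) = 2522 / 233625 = 0.01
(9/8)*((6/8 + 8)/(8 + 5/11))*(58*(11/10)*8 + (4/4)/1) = 590667/992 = 595.43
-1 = -1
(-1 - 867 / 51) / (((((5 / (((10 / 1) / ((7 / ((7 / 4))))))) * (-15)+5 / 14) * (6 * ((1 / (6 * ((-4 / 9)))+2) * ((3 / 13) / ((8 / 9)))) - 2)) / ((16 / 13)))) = 129024 / 91715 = 1.41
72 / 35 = 2.06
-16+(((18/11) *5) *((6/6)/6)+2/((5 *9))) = -7223/495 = -14.59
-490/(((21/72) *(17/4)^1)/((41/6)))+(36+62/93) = -135890/51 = -2664.51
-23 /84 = -0.27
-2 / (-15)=2 / 15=0.13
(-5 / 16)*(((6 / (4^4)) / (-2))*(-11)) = -165 / 4096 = -0.04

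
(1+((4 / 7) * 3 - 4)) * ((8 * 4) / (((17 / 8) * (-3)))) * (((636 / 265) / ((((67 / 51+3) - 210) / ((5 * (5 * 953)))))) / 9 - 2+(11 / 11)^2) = -25690368 / 124831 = -205.80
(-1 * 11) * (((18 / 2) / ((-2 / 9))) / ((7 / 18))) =8019 / 7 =1145.57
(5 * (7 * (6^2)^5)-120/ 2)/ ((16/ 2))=529079025/ 2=264539512.50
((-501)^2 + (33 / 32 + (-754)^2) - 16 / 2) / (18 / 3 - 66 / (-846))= 3697629261 / 27424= 134831.87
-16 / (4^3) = -1 / 4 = -0.25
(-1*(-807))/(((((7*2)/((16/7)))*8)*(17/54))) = 43578/833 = 52.31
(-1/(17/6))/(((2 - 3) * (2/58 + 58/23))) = 4002/28985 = 0.14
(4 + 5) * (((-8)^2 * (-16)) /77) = -9216 /77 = -119.69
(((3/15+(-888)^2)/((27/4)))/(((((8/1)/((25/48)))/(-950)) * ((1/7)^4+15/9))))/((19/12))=-1183309140125/432288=-2737316.65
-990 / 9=-110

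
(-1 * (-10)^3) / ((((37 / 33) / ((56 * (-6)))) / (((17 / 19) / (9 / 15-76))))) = 942480000 / 265031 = 3556.11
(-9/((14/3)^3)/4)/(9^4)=-1/296352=-0.00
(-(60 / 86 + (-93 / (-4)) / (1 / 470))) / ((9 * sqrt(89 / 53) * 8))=-104425 * sqrt(4717) / 61232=-117.13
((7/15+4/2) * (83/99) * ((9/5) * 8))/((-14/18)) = -73704/1925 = -38.29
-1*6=-6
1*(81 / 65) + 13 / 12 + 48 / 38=3.59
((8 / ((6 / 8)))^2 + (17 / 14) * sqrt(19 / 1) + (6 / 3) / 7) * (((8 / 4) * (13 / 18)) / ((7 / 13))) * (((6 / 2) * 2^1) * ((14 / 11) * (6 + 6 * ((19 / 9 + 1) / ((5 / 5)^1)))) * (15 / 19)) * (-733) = -1317466580560 / 39501 - 1558372660 * sqrt(19) / 4389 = -34900424.83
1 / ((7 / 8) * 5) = 8 / 35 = 0.23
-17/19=-0.89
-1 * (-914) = 914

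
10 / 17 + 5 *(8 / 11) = 790 / 187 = 4.22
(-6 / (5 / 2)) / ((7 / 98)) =-168 / 5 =-33.60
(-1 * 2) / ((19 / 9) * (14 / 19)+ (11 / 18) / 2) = -72 / 67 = -1.07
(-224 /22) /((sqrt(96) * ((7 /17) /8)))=-272 * sqrt(6) /33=-20.19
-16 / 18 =-8 / 9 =-0.89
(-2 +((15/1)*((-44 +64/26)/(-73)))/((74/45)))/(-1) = -112024/35113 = -3.19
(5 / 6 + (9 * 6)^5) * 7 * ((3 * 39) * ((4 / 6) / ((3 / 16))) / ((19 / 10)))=703730817007.72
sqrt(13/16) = 0.90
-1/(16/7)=-7/16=-0.44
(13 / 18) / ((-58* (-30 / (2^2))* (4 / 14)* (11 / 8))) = 182 / 43065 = 0.00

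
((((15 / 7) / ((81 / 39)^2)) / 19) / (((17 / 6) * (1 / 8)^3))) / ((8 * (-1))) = -108160 / 183141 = -0.59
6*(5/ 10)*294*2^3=7056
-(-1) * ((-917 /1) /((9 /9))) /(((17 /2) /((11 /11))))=-107.88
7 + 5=12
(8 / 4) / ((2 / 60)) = 60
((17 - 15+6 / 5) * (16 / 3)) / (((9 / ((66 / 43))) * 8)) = 704 / 1935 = 0.36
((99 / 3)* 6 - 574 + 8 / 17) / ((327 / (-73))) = 155344 / 1853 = 83.83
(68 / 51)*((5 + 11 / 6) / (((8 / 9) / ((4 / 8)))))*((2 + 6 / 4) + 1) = 369 / 16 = 23.06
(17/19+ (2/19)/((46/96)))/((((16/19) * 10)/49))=23863/3680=6.48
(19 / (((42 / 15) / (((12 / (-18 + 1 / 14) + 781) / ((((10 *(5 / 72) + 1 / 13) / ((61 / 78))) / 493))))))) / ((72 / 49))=206156579965 / 114456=1801186.31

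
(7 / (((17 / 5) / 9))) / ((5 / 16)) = 1008 / 17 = 59.29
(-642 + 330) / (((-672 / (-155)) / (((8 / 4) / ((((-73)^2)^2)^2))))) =-2015 / 11290441286517134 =-0.00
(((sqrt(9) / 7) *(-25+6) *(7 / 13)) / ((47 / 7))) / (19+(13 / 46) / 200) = -1223600 / 35603581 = -0.03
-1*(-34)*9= 306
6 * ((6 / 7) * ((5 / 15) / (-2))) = -0.86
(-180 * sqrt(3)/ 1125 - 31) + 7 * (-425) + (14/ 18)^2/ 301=-10469891/ 3483 - 4 * sqrt(3)/ 25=-3006.28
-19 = -19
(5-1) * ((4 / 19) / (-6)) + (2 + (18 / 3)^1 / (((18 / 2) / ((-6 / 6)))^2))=992 / 513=1.93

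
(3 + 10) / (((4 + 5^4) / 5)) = 65 / 629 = 0.10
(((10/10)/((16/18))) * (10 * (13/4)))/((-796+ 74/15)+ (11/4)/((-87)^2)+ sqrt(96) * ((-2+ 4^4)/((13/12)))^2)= 75721493507148312525/759498883957935108389143484+ 5261983797702711456000 * sqrt(6)/189874720989483777097285871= 0.00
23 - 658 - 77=-712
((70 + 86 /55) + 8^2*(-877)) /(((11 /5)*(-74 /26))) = 40080352 /4477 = 8952.50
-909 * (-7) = 6363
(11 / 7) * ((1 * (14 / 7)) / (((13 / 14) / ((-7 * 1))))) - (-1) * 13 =-139 / 13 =-10.69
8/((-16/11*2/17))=-187/4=-46.75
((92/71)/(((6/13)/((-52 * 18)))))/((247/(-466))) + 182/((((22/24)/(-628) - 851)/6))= 3298479308832/665487331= 4956.49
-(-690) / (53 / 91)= 62790 / 53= 1184.72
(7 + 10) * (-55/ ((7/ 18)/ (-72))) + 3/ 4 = 4847061/ 28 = 173109.32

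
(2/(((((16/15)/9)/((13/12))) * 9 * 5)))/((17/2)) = 13/272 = 0.05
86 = 86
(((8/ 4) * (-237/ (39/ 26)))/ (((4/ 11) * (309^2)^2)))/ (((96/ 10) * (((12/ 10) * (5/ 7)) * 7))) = -4345/ 2625586951968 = -0.00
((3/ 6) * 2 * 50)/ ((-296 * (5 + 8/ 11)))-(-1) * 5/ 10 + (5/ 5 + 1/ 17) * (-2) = -261085/ 158508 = -1.65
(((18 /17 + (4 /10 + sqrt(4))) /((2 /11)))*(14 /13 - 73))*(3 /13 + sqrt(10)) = -4642.47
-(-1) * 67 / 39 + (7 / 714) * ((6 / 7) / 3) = 2662 / 1547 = 1.72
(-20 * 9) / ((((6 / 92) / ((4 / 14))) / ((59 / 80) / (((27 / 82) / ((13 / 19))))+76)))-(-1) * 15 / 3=-61134.92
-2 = -2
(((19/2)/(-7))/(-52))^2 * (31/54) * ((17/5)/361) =527/143095680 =0.00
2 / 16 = 1 / 8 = 0.12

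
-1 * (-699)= 699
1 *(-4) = -4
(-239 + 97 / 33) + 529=9667 / 33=292.94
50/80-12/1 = -91/8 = -11.38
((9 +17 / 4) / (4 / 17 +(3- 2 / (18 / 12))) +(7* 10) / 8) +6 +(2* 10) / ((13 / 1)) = 58649 / 2522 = 23.25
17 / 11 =1.55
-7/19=-0.37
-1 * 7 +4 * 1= -3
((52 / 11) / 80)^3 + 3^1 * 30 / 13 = 958348561 / 138424000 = 6.92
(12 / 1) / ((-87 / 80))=-320 / 29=-11.03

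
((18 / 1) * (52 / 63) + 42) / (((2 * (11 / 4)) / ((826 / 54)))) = 46964 / 297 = 158.13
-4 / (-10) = 2 / 5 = 0.40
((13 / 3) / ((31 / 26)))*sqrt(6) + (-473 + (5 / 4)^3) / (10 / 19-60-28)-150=-5127469 / 35456 + 338*sqrt(6) / 93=-135.71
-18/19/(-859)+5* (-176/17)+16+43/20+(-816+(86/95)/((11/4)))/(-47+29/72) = -3298956709381/204791011700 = -16.11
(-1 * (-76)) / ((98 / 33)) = 1254 / 49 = 25.59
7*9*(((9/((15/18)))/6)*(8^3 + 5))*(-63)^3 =-73298527533/5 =-14659705506.60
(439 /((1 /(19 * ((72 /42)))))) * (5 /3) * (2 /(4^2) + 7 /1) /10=475437 /28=16979.89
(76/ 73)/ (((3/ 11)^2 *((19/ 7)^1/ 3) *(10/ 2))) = 3388/ 1095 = 3.09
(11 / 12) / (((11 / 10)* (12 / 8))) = 5 / 9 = 0.56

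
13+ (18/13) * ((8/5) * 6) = 1709/65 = 26.29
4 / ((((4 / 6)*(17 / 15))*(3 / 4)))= 120 / 17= 7.06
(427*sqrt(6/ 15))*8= 3416*sqrt(10)/ 5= 2160.47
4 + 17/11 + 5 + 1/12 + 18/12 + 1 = 1733/132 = 13.13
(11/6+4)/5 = 7/6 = 1.17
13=13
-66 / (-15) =22 / 5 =4.40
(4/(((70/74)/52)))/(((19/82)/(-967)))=-610246624/665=-917664.10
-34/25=-1.36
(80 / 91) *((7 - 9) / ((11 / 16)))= -2560 / 1001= -2.56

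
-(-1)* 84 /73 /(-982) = -42 /35843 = -0.00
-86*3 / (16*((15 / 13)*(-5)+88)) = -0.20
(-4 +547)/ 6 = 181/ 2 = 90.50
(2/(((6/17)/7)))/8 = 4.96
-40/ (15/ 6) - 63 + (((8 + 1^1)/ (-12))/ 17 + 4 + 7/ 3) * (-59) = -91813/ 204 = -450.06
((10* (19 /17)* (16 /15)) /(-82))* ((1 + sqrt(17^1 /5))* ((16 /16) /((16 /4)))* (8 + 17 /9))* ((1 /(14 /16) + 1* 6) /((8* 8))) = -8455* sqrt(85) /1053864-42275 /1053864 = -0.11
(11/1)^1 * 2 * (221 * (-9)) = -43758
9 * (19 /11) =171 /11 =15.55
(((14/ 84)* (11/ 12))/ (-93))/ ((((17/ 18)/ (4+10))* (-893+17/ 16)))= 616/ 22562451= 0.00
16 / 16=1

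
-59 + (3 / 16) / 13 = -58.99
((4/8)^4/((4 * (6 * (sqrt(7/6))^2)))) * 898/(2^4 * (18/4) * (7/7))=449/16128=0.03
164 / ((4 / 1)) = 41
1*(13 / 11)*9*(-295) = -34515 / 11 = -3137.73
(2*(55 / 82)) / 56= 55 / 2296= 0.02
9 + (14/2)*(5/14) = 23/2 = 11.50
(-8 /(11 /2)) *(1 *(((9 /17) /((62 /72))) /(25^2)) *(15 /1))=-0.02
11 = 11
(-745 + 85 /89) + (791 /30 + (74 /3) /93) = -178140833 /248310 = -717.41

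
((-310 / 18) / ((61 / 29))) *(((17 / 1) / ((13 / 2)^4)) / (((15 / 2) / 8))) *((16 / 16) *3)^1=-3912448 / 15679989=-0.25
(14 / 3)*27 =126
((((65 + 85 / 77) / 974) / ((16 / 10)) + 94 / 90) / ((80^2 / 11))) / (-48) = -14672249 / 377008128000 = -0.00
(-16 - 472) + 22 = -466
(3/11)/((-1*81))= -0.00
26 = 26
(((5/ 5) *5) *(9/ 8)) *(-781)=-35145/ 8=-4393.12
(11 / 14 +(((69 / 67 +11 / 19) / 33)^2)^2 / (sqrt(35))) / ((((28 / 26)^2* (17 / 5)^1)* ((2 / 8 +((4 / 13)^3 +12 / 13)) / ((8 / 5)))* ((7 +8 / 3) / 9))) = 52254844263914799104* sqrt(35) / 1030353273013987132840886025 +441096084 / 1786530935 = 0.25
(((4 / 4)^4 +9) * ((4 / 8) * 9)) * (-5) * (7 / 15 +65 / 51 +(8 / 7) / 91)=-4273020 / 10829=-394.59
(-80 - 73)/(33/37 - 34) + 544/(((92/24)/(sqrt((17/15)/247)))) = 5661/1225 + 1088 * sqrt(62985)/28405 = 14.23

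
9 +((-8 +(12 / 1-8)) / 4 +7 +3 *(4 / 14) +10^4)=70111 / 7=10015.86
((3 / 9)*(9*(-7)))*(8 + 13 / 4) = -945 / 4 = -236.25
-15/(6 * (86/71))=-355/172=-2.06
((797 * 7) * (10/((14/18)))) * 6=430380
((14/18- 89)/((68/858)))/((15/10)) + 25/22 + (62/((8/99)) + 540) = 3812209/6732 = 566.28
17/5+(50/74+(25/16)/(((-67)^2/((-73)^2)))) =78801921/13287440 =5.93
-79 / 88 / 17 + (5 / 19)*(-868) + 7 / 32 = -25951693 / 113696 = -228.26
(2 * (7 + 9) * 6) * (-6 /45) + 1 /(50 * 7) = -8959 /350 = -25.60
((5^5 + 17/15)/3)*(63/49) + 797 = 74787/35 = 2136.77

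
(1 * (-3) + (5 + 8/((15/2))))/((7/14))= 6.13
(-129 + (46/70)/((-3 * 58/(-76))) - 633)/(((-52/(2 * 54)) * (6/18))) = 62624232/13195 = 4746.06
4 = 4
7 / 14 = 1 / 2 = 0.50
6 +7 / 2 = 19 / 2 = 9.50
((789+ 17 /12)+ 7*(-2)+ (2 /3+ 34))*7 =5677.58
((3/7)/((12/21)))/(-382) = -3/1528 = -0.00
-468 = -468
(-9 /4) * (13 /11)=-117 /44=-2.66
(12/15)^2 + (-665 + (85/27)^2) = -11927336/18225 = -654.45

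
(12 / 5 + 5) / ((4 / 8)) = 14.80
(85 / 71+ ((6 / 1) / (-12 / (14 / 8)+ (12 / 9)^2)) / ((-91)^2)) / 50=16086883 / 671944000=0.02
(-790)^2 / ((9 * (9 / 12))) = 2496400 / 27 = 92459.26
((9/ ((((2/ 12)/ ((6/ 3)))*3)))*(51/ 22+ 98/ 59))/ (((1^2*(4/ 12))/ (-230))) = -64149300/ 649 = -98843.30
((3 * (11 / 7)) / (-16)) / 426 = -11 / 15904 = -0.00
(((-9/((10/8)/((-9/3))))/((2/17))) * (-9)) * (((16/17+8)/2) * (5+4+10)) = -701784/5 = -140356.80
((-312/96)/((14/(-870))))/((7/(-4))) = -5655/49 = -115.41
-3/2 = -1.50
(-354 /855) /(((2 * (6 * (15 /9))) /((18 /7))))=-177 /3325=-0.05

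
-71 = -71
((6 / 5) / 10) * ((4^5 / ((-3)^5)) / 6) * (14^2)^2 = -19668992 / 6075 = -3237.69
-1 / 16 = -0.06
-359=-359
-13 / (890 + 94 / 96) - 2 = -86158 / 42767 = -2.01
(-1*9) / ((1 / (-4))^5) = 9216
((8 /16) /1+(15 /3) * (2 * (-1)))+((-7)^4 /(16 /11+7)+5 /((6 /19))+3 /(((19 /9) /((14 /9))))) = 172302 /589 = 292.53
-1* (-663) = 663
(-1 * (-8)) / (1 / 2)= 16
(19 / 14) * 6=8.14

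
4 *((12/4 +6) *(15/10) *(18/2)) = 486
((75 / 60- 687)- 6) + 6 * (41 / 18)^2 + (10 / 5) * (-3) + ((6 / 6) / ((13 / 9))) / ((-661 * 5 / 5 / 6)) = -618658867 / 928044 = -666.63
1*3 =3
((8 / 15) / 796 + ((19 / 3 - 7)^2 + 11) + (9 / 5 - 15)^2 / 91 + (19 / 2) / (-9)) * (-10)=-100268227 / 814905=-123.04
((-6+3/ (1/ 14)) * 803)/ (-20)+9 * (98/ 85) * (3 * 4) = -22455/ 17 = -1320.88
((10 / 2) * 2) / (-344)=-5 / 172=-0.03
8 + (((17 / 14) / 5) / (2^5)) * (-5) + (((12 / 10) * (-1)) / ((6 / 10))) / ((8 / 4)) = 3119 / 448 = 6.96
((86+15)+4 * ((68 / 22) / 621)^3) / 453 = 32193947530507 / 144394635248523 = 0.22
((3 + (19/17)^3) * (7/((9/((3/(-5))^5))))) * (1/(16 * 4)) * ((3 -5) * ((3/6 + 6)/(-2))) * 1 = -26533143/982600000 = -0.03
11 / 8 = 1.38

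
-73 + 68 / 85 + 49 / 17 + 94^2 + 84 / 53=8768.27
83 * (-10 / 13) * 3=-2490 / 13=-191.54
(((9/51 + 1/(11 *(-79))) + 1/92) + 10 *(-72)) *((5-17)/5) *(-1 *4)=-6910.21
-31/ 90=-0.34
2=2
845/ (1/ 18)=15210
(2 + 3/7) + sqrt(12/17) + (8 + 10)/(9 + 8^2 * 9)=2 * sqrt(51)/17 + 1119/455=3.30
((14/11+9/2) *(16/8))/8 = 127/88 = 1.44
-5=-5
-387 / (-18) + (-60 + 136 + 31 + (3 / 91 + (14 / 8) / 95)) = 4445307 / 34580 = 128.55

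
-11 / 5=-2.20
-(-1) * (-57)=-57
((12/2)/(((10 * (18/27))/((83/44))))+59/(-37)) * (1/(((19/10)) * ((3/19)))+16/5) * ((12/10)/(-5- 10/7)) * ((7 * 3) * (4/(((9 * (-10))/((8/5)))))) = 32250232/171703125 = 0.19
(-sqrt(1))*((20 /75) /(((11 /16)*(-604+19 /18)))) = 384 /596915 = 0.00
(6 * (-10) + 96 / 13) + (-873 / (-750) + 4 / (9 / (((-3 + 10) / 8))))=-746789 / 14625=-51.06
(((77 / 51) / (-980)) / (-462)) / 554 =1 / 166133520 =0.00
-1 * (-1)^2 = -1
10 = 10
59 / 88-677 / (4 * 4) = -7329 / 176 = -41.64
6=6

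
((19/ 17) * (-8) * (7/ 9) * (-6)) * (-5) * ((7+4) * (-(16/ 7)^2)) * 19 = 81326080/ 357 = 227804.15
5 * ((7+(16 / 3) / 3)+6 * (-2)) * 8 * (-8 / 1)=1031.11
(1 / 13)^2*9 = 9 / 169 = 0.05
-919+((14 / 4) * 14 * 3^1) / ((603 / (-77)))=-188492 / 201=-937.77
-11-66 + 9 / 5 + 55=-101 / 5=-20.20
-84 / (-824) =21 / 206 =0.10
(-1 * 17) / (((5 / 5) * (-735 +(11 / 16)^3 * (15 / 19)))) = 1323008 / 57180675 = 0.02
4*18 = 72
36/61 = 0.59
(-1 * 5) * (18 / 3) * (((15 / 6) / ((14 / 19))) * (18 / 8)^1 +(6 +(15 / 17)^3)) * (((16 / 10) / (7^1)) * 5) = -118202265 / 240737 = -491.00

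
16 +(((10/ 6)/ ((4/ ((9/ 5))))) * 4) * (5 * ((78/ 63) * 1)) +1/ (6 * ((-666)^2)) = 644043319/ 18629352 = 34.57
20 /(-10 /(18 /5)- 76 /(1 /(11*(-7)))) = 180 /52643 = 0.00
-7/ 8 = -0.88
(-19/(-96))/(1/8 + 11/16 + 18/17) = 323/3054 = 0.11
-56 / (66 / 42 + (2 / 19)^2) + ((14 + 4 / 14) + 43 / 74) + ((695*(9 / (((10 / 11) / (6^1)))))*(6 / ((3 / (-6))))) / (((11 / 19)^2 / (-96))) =3233101555150825 / 22786302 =141887944.57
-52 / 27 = -1.93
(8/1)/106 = 0.08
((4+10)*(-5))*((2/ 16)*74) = -1295/ 2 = -647.50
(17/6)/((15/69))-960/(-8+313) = 18091/1830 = 9.89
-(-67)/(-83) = -67/83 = -0.81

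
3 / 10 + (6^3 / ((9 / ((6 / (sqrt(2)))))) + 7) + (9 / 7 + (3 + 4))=1091 / 70 + 72 * sqrt(2)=117.41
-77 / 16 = -4.81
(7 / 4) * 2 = 7 / 2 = 3.50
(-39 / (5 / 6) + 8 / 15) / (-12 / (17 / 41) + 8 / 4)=5899 / 3435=1.72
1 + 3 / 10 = 13 / 10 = 1.30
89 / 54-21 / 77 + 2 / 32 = 6833 / 4752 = 1.44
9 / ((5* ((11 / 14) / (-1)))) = -126 / 55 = -2.29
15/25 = 3/5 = 0.60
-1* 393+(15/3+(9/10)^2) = -38719/100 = -387.19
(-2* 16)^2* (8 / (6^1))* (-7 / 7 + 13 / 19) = -8192 / 19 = -431.16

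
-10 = -10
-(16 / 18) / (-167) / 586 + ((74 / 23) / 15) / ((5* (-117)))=-3531194 / 9875499075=-0.00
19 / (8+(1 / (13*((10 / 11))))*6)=1235 / 553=2.23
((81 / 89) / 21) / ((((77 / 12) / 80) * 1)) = 25920 / 47971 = 0.54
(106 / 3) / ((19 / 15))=27.89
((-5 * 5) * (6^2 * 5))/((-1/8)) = 36000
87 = 87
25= 25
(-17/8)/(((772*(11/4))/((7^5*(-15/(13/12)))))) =12857355/55198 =232.93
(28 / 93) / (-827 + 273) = -14 / 25761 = -0.00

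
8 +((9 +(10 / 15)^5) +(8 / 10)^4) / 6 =9.59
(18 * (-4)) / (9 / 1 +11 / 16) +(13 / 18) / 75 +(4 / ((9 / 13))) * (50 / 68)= -2258329 / 711450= -3.17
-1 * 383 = -383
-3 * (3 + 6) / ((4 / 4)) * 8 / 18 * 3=-36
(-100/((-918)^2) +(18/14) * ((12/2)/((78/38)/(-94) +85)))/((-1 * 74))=-20292358439/16563187814418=-0.00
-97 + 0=-97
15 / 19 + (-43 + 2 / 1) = -764 / 19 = -40.21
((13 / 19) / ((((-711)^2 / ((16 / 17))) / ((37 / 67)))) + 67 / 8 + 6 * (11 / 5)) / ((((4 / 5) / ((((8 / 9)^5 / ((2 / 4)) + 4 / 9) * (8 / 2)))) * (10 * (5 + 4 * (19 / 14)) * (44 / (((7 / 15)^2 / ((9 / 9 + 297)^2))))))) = 14860708456805424941 / 165836318445660421294084800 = 0.00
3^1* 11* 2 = 66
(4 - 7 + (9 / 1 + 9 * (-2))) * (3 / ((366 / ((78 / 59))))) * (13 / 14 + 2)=-9594 / 25193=-0.38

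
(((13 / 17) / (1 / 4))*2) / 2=52 / 17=3.06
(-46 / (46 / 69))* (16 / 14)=-552 / 7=-78.86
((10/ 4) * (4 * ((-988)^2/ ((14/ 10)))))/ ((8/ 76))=463668400/ 7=66238342.86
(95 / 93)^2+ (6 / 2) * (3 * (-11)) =-847226 / 8649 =-97.96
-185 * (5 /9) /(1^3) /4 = -925 /36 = -25.69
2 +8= 10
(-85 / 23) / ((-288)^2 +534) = -85 / 1919994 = -0.00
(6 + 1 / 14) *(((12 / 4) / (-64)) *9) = -2295 / 896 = -2.56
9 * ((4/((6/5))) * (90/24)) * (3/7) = 675/14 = 48.21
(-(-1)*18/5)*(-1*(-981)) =17658/5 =3531.60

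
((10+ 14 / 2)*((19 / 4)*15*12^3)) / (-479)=-2093040 / 479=-4369.60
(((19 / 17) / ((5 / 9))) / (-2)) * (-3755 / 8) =128421 / 272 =472.14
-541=-541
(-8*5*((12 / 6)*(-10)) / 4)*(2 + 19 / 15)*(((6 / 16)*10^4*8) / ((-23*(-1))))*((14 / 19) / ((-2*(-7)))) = 19600000 / 437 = 44851.26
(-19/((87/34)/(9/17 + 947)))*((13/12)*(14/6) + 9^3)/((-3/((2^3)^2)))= 257916141440/2349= 109798272.22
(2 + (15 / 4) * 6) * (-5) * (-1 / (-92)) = -1.33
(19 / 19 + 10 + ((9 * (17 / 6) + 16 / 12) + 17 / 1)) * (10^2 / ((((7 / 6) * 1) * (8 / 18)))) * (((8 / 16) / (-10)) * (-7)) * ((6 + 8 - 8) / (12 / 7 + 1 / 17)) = 5285385 / 422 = 12524.61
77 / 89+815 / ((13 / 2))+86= 245573 / 1157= 212.25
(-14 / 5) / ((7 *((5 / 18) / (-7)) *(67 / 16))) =4032 / 1675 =2.41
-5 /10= -0.50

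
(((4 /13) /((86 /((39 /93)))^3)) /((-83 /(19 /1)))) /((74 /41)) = -131651 /29095796866508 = -0.00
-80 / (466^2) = -20 / 54289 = -0.00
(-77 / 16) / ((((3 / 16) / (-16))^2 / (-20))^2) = -8267812044800 / 81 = -102071753639.51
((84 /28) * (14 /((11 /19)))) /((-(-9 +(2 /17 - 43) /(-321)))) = 34561 /4224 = 8.18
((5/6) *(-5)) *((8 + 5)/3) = -325/18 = -18.06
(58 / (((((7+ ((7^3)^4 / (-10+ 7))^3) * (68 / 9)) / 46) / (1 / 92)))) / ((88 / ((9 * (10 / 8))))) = -317115 / 63471829526496665500502703657477632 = -0.00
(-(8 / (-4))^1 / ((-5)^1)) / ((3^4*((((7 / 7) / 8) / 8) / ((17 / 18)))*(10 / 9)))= -0.27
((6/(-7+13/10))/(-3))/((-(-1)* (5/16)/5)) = 320/57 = 5.61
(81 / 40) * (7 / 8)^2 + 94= 244609 / 2560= 95.55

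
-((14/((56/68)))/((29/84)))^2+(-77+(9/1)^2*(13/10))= -20153837/8410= -2396.41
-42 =-42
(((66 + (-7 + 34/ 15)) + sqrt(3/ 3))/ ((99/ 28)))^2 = 310.14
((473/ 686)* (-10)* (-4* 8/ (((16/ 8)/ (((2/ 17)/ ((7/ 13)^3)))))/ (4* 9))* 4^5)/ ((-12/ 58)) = -617190379520/ 54000891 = -11429.26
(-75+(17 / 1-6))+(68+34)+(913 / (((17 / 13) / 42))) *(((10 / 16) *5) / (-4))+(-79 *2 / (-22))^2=-751030017 / 32912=-22819.34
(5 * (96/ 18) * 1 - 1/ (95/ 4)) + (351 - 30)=99073/ 285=347.62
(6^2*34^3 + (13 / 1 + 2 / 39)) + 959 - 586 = 55197872 / 39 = 1415330.05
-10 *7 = -70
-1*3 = -3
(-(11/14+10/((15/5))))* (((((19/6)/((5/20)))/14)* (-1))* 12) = 6574/147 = 44.72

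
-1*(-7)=7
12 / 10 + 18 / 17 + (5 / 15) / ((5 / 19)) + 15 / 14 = 16411 / 3570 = 4.60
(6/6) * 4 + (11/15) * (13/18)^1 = 1223/270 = 4.53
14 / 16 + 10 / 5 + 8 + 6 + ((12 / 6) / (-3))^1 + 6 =533 / 24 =22.21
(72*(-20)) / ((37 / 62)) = -89280 / 37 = -2412.97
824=824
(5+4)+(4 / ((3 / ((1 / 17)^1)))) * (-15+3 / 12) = 7.84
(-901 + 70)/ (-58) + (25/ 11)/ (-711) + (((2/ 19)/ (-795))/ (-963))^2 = 152762912792213423633/ 10664532043221726450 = 14.32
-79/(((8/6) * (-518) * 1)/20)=1185/518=2.29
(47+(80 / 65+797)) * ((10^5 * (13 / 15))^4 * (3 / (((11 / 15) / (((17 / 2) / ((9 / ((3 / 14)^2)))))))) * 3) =41039081200000000000000000 / 1617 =25379765739022881880024.74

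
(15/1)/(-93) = -5/31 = -0.16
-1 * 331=-331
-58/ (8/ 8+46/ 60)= -1740/ 53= -32.83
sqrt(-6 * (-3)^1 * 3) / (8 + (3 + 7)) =sqrt(6) / 6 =0.41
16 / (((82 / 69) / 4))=2208 / 41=53.85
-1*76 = -76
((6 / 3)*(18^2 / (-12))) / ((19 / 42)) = -2268 / 19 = -119.37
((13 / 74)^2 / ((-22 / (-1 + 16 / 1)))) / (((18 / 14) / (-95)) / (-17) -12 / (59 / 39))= 563610775 / 212440686216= 0.00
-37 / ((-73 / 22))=814 / 73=11.15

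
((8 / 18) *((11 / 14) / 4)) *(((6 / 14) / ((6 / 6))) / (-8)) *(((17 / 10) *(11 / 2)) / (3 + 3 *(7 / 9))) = -2057 / 250880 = -0.01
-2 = -2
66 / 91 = 0.73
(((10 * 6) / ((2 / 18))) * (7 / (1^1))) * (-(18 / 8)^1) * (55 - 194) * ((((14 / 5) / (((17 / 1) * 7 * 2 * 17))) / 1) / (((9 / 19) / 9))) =4492341 / 289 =15544.43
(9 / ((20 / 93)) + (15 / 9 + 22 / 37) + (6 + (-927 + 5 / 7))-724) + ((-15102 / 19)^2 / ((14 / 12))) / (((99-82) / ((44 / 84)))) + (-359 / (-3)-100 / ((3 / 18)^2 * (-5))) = 10631256568291 / 667582860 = 15925.00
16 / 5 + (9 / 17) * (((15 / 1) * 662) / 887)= 688114 / 75395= 9.13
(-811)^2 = 657721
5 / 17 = 0.29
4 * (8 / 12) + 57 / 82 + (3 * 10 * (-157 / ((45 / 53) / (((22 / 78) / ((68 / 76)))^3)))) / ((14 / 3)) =-5666771069977 / 167283257778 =-33.88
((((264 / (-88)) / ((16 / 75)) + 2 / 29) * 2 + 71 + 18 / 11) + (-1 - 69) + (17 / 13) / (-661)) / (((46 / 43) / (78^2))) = -2797072588089 / 19399028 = -144186.22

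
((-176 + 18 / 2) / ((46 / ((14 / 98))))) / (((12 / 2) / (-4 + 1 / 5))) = 3173 / 9660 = 0.33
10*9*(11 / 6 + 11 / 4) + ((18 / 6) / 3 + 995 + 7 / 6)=4229 / 3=1409.67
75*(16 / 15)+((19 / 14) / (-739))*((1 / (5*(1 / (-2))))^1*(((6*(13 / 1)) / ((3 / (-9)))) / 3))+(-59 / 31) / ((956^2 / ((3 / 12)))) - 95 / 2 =95097033482317 / 2931230375360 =32.44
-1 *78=-78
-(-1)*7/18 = 7/18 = 0.39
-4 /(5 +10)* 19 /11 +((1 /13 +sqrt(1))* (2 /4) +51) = 109562 /2145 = 51.08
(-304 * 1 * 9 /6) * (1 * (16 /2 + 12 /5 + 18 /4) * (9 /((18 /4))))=-67944 /5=-13588.80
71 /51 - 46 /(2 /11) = -12832 /51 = -251.61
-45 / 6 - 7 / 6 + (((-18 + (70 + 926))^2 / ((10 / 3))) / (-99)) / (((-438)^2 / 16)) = -7833022 / 879285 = -8.91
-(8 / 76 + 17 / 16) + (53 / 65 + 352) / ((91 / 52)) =27725003 / 138320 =200.44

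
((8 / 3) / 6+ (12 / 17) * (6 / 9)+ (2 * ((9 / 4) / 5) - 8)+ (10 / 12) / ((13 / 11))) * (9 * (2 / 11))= -108994 / 12155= -8.97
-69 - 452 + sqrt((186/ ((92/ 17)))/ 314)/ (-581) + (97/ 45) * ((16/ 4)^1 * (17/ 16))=-92131/ 180 - sqrt(5708991)/ 4195982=-511.84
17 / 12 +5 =77 / 12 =6.42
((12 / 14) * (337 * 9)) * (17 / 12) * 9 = 464049 / 14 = 33146.36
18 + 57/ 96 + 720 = 23635/ 32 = 738.59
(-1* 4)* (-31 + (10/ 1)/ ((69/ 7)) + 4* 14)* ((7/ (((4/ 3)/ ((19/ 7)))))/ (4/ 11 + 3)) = -375155/ 851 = -440.84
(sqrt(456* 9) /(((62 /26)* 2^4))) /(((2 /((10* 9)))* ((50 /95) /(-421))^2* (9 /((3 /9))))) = 831792013* sqrt(114) /4960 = 1790546.05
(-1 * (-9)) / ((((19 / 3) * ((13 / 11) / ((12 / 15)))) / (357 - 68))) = 343332 / 1235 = 278.00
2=2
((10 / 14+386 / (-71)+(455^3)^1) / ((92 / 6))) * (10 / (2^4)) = 175558485105 / 45724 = 3839525.96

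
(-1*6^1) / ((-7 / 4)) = 3.43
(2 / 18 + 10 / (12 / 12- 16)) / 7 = -5 / 63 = -0.08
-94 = -94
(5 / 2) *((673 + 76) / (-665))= -2.82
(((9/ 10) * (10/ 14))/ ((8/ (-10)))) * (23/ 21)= -345/ 392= -0.88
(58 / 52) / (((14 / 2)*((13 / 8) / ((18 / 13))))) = 2088 / 15379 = 0.14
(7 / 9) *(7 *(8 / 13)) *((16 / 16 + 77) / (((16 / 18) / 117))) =34398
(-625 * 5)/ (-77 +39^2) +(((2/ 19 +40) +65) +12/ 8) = 150813/ 1444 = 104.44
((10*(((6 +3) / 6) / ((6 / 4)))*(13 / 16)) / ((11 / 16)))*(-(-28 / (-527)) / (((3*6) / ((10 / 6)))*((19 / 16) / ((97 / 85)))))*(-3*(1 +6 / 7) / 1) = 5245760 / 16851879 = 0.31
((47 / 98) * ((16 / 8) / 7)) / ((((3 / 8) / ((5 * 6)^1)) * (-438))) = -1880 / 75117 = -0.03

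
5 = 5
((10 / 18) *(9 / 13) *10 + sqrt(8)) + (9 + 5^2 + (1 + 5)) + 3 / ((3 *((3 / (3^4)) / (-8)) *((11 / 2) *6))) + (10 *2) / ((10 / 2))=2 *sqrt(2) + 5906 / 143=44.13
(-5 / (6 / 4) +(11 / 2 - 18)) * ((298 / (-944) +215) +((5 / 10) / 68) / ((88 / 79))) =-14401604515 / 4236672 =-3399.27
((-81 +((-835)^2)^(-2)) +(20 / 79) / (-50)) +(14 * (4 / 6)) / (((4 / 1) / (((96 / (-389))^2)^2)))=-71225771131101179221771386 / 879369500054740899199375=-81.00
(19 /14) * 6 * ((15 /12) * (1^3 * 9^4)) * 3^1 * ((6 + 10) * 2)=6411034.29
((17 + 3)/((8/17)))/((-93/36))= -16.45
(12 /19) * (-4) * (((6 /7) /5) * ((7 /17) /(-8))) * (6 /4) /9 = 6 /1615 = 0.00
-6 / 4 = -3 / 2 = -1.50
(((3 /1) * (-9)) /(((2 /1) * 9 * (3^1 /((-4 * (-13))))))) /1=-26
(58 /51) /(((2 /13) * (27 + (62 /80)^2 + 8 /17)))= 0.26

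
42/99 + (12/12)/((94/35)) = 2471/3102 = 0.80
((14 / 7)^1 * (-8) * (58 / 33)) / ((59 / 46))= -42688 / 1947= -21.93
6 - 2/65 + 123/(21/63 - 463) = 514559/90220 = 5.70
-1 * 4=-4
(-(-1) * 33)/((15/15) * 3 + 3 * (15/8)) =88/23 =3.83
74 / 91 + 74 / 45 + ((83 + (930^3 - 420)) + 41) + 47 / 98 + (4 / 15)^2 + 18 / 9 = 230568850637239 / 286650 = 804356709.01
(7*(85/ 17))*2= 70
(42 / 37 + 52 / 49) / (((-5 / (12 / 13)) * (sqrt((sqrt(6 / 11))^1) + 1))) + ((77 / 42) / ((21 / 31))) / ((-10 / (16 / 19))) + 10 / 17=0.14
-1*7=-7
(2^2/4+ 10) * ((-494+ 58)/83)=-4796/83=-57.78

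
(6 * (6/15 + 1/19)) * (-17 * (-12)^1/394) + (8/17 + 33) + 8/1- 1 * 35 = 2506022/318155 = 7.88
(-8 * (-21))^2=28224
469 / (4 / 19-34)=-8911 / 642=-13.88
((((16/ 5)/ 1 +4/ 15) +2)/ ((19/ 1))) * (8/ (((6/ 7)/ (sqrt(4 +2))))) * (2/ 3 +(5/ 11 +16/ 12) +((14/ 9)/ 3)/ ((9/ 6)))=18.42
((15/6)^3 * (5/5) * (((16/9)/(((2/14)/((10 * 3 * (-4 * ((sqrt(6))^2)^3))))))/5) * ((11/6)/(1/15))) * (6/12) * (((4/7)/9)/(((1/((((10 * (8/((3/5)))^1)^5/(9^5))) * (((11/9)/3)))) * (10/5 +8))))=-9912320000000000000/387420489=-25585430511.39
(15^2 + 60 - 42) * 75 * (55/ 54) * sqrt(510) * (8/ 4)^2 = 74250 * sqrt(510) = 1676801.08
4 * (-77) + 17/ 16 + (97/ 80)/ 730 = -17925053/ 58400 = -306.94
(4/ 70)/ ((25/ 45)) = 18/ 175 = 0.10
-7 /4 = -1.75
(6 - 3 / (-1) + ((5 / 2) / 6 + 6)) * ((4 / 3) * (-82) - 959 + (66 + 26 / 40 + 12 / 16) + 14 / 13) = -1803491 / 117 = -15414.45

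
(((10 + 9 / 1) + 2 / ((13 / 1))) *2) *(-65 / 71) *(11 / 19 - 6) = 256470 / 1349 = 190.12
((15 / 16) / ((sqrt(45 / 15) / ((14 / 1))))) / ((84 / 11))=55 * sqrt(3) / 96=0.99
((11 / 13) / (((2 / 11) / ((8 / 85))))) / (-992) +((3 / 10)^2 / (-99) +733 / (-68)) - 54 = -976388607 / 15072200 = -64.78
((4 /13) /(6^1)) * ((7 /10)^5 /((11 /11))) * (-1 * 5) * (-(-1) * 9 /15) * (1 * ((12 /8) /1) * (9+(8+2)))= -957999 /1300000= -0.74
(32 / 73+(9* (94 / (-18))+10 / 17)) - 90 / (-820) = -4667177 / 101762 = -45.86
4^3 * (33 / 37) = 2112 / 37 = 57.08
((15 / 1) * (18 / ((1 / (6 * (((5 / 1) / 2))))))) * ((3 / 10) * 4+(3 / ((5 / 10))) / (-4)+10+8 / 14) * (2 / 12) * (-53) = -5144445 / 14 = -367460.36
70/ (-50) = -7/ 5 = -1.40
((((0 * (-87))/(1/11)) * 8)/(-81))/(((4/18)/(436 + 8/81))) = 0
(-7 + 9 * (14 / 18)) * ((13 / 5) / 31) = 0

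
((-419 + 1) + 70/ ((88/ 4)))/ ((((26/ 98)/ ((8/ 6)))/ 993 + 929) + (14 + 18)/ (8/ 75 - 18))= -6019260156/ 13454398669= -0.45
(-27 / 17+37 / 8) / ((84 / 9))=177 / 544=0.33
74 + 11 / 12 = 899 / 12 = 74.92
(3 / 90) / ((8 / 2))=1 / 120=0.01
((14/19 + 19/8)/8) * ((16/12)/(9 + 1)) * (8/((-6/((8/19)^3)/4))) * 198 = -2663936/651605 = -4.09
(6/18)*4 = 4/3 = 1.33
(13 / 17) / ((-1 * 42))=-13 / 714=-0.02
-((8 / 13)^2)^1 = -64 / 169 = -0.38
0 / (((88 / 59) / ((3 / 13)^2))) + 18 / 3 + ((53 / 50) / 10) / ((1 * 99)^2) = 29403053 / 4900500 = 6.00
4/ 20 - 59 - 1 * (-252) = 966/ 5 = 193.20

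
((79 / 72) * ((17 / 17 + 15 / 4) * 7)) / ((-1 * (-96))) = 10507 / 27648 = 0.38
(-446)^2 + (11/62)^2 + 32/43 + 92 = 32894558547/165292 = 199008.78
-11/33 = -1/3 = -0.33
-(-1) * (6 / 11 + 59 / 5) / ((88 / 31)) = 21049 / 4840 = 4.35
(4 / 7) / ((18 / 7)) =2 / 9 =0.22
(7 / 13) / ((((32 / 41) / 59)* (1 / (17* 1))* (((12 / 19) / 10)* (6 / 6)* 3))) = 27346795 / 7488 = 3652.08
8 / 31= 0.26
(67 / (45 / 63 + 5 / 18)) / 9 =938 / 125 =7.50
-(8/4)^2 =-4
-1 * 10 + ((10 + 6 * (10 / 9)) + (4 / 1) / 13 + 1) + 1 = 350 / 39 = 8.97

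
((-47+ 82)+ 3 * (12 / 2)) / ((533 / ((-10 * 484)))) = -256520 / 533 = -481.28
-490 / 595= -14 / 17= -0.82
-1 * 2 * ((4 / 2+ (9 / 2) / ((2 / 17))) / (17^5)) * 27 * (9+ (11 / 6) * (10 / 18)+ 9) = -165347 / 5679428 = -0.03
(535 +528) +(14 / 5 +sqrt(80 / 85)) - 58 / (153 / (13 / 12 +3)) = 4 *sqrt(17) / 17 +4884917 / 4590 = 1065.22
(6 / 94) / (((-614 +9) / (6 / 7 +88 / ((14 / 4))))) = -78 / 28435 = -0.00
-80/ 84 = -20/ 21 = -0.95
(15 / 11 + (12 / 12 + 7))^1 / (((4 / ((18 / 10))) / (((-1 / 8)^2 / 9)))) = 103 / 14080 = 0.01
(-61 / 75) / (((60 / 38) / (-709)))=821731 / 2250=365.21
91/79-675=-673.85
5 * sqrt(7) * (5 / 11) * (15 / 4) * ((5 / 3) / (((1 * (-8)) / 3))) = -14.09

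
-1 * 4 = -4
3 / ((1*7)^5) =3 / 16807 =0.00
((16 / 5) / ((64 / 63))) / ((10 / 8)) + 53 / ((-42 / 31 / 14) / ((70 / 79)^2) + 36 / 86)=8776036493 / 48227775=181.97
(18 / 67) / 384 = 3 / 4288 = 0.00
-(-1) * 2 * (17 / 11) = 34 / 11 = 3.09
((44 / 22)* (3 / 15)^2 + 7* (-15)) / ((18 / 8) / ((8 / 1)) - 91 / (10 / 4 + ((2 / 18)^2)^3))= 31862189536 / 10968562575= 2.90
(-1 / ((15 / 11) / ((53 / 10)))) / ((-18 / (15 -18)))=-583 / 900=-0.65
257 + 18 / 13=3359 / 13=258.38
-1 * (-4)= 4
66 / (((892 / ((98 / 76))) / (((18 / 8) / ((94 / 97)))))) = 1411641 / 6372448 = 0.22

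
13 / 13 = 1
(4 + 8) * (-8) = -96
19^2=361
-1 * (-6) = 6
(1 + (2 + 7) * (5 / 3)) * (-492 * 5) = -39360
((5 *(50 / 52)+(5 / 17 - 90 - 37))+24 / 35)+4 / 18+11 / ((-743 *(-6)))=-6257965592 / 51723945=-120.99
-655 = -655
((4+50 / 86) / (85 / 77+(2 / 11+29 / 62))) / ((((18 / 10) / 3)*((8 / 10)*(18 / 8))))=2137450 / 883521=2.42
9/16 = 0.56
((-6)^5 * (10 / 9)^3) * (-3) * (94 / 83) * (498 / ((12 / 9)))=13536000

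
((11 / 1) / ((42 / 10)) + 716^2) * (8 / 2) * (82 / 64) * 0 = 0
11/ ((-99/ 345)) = -115/ 3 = -38.33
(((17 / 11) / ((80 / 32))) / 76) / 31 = 17 / 64790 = 0.00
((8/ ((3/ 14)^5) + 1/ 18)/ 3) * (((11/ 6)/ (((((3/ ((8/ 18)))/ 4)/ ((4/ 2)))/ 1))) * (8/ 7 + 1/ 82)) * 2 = 167354143528/ 5649021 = 29625.34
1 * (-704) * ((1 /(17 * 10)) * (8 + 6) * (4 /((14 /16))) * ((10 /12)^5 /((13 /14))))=-6160000 /53703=-114.70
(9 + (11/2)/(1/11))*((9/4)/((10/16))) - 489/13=13818/65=212.58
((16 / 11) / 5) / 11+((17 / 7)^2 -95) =-2640646 / 29645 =-89.08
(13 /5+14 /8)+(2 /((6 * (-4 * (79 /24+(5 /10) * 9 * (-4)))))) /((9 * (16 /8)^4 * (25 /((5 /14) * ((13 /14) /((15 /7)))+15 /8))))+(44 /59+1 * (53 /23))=1071950507777 /144855950400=7.40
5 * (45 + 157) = 1010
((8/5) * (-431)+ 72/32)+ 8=-679.35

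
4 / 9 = 0.44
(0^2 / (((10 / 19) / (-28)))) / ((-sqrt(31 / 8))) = 0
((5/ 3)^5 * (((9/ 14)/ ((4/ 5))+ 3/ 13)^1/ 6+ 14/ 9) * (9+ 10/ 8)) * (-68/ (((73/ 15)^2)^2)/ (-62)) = 30824552734375/ 69216282311904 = 0.45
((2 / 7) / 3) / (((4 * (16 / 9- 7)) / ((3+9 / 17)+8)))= -42 / 799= -0.05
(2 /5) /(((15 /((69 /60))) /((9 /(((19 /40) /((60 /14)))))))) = 1656 /665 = 2.49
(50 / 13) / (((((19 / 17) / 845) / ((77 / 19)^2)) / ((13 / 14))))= 44347.41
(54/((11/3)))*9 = 1458/11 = 132.55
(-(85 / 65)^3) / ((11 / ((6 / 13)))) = -29478 / 314171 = -0.09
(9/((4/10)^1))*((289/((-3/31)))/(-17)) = 7905/2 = 3952.50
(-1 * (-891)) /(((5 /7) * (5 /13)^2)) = 1054053 /125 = 8432.42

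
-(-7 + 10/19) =123/19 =6.47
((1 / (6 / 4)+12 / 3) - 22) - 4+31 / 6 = -16.17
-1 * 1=-1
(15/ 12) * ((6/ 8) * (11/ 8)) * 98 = 8085/ 64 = 126.33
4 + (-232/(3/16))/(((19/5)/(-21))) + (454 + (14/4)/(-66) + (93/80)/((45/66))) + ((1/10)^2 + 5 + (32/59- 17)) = 53906932649/7398600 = 7286.10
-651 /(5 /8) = -5208 /5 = -1041.60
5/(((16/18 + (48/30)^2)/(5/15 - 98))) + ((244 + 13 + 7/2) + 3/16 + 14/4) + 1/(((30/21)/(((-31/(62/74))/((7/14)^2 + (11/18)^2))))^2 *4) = 219289306833/395798800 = 554.04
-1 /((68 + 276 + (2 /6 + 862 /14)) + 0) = -21 /8524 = -0.00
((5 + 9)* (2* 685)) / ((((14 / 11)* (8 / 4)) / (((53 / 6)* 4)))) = 798710 / 3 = 266236.67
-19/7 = -2.71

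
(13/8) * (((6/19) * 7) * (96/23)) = 6552/437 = 14.99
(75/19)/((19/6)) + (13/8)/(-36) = 124907/103968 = 1.20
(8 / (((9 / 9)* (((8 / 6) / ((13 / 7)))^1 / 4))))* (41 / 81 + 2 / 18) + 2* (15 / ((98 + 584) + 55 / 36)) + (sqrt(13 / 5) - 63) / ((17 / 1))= 23.95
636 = 636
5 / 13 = 0.38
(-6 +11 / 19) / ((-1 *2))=103 / 38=2.71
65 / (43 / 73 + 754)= 949 / 11017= 0.09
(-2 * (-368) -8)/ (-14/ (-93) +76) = 33852/ 3541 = 9.56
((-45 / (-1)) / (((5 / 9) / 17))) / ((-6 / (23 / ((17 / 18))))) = -5589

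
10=10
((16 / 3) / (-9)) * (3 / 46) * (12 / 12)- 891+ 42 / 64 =-890.38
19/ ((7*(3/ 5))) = 95/ 21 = 4.52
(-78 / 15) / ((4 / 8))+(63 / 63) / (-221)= -10.40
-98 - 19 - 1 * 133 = -250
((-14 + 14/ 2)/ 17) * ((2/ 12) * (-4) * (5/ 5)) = 14/ 51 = 0.27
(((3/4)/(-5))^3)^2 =729/64000000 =0.00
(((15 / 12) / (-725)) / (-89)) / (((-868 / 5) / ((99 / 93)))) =-33 / 277798192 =-0.00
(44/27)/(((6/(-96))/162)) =-4224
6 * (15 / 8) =45 / 4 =11.25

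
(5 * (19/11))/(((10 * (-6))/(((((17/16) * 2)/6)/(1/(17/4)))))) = -5491/25344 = -0.22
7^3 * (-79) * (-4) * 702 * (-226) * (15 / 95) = -51587918928 / 19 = -2715153627.79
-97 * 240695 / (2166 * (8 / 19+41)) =-23347415 / 89718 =-260.23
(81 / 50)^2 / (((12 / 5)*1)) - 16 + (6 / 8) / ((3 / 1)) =-29313 / 2000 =-14.66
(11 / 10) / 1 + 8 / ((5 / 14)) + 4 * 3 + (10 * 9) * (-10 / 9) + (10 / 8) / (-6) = -1553 / 24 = -64.71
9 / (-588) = -3 / 196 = -0.02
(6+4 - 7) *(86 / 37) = 258 / 37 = 6.97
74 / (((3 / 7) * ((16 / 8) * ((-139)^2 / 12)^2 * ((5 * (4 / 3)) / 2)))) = 18648 / 1866505205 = 0.00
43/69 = 0.62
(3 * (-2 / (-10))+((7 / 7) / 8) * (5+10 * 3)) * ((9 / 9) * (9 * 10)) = 1791 / 4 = 447.75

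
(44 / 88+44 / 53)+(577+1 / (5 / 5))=61409 / 106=579.33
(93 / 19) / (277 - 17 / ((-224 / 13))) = 20832 / 1183111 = 0.02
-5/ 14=-0.36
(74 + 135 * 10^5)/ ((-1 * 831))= -13500074/ 831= -16245.58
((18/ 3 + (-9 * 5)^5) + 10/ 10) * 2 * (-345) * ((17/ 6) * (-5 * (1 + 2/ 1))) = -5411287060350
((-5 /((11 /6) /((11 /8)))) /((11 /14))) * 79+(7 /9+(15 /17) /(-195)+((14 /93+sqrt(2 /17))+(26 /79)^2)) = -3183292914037 /8465904018+sqrt(34) /17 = -375.67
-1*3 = -3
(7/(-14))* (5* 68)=-170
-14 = -14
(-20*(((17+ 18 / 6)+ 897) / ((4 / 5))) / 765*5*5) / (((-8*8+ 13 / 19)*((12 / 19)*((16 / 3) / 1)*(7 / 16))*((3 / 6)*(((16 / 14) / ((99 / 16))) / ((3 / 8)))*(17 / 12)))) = 1365527625 / 59335168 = 23.01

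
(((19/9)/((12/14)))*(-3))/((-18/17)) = 2261/324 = 6.98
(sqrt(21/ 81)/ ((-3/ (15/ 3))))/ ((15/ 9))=-sqrt(21)/ 9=-0.51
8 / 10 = 4 / 5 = 0.80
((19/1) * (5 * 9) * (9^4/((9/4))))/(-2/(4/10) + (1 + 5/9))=-22438620/31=-723826.45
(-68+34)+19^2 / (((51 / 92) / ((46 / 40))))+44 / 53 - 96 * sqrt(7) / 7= 9673067 / 13515 - 96 * sqrt(7) / 7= 679.44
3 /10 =0.30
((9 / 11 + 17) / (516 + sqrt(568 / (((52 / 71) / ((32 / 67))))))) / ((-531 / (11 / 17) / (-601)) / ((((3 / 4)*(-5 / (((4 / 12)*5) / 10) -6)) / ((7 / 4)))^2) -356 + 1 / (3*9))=-612611829648 / 6306158936697481 + 774222624*sqrt(871) / 6306158936697481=-0.00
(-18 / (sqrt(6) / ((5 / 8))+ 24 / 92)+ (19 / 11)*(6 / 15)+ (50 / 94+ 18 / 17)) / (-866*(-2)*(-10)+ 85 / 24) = -46013163024 / 307791770300575+ 152352*sqrt(6) / 1400804507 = 0.00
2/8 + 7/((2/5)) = 71/4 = 17.75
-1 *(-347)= 347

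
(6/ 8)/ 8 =3/ 32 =0.09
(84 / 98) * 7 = 6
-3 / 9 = -0.33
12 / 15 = 4 / 5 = 0.80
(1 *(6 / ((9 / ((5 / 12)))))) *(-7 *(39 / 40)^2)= -1183 / 640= -1.85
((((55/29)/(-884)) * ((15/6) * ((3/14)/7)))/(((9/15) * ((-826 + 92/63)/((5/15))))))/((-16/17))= -4125/35093886464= -0.00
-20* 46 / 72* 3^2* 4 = -460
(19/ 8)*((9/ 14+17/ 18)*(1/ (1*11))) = 475/ 1386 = 0.34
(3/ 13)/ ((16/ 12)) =9/ 52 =0.17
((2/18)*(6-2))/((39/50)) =200/351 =0.57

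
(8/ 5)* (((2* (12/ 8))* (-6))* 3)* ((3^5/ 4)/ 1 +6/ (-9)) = -25956/ 5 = -5191.20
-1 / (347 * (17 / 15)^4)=-50625 / 28981787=-0.00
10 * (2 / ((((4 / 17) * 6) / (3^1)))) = 85 / 2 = 42.50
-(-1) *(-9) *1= -9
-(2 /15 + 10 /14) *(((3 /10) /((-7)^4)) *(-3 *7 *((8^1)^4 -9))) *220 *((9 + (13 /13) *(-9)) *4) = 0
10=10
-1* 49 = -49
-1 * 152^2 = -23104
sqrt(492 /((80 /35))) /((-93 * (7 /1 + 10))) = -sqrt(861) /3162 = -0.01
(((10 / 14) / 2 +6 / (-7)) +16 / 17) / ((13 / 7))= 105 / 442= 0.24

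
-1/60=-0.02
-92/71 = -1.30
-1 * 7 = -7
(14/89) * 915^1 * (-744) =-9530640/89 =-107085.84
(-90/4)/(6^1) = -15/4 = -3.75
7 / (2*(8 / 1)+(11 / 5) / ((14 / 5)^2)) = 1372 / 3191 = 0.43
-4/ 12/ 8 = -1/ 24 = -0.04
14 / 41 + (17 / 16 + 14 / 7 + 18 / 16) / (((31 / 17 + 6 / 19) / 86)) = 38230475 / 226648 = 168.68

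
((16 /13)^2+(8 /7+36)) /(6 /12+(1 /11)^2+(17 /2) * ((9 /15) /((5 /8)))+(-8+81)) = 276678600 /584512019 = 0.47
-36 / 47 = -0.77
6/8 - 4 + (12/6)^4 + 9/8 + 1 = 119/8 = 14.88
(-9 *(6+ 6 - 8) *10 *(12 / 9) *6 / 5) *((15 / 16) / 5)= -108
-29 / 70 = -0.41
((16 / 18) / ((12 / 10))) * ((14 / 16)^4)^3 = 69206436005 / 463856467968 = 0.15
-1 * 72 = -72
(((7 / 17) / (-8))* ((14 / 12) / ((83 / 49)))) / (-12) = 2401 / 812736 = 0.00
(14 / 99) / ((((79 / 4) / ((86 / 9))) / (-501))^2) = 46203817856 / 5560731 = 8308.95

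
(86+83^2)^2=48650625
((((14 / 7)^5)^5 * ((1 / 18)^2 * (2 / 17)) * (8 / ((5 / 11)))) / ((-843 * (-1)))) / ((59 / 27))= 1476395008 / 12682935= 116.41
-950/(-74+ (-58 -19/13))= 2470/347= 7.12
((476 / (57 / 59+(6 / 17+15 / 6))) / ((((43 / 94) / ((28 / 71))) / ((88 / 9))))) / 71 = 4705530368 / 317991321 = 14.80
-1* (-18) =18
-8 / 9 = -0.89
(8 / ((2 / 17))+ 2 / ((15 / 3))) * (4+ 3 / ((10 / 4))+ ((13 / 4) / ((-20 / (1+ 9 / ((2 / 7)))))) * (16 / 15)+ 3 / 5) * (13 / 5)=741 / 25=29.64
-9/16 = -0.56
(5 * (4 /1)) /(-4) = -5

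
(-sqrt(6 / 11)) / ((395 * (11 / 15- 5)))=3 * sqrt(66) / 55616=0.00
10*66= 660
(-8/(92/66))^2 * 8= 139392/529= 263.50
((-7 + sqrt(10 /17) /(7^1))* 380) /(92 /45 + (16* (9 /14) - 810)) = 418950 /125633 - 8550* sqrt(170) /2135761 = 3.28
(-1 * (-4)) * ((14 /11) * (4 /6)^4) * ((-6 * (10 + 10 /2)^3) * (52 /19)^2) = -605696000 /3971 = -152529.84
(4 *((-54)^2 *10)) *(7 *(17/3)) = 4626720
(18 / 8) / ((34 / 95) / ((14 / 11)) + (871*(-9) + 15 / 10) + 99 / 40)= -11970 / 41680837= -0.00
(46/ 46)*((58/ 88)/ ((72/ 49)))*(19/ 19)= 1421/ 3168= 0.45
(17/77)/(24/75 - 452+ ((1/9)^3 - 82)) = -0.00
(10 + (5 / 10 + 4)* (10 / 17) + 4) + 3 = 334 / 17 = 19.65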